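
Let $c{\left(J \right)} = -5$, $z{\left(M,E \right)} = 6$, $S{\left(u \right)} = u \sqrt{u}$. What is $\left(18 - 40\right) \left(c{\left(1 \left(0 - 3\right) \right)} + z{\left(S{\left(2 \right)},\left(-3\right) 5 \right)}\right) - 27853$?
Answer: $-27875$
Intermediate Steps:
$S{\left(u \right)} = u^{\frac{3}{2}}$
$\left(18 - 40\right) \left(c{\left(1 \left(0 - 3\right) \right)} + z{\left(S{\left(2 \right)},\left(-3\right) 5 \right)}\right) - 27853 = \left(18 - 40\right) \left(-5 + 6\right) - 27853 = \left(18 - 40\right) 1 - 27853 = \left(-22\right) 1 - 27853 = -22 - 27853 = -27875$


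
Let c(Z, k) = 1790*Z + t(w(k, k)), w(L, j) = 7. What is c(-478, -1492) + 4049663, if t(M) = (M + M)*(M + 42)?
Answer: 3194729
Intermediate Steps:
t(M) = 2*M*(42 + M) (t(M) = (2*M)*(42 + M) = 2*M*(42 + M))
c(Z, k) = 686 + 1790*Z (c(Z, k) = 1790*Z + 2*7*(42 + 7) = 1790*Z + 2*7*49 = 1790*Z + 686 = 686 + 1790*Z)
c(-478, -1492) + 4049663 = (686 + 1790*(-478)) + 4049663 = (686 - 855620) + 4049663 = -854934 + 4049663 = 3194729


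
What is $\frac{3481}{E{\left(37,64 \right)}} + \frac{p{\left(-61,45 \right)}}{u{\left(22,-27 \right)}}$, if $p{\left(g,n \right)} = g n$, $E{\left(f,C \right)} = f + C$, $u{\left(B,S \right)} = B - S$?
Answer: $- \frac{106676}{4949} \approx -21.555$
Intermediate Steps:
$E{\left(f,C \right)} = C + f$
$\frac{3481}{E{\left(37,64 \right)}} + \frac{p{\left(-61,45 \right)}}{u{\left(22,-27 \right)}} = \frac{3481}{64 + 37} + \frac{\left(-61\right) 45}{22 - -27} = \frac{3481}{101} - \frac{2745}{22 + 27} = 3481 \cdot \frac{1}{101} - \frac{2745}{49} = \frac{3481}{101} - \frac{2745}{49} = - \frac{106676}{4949}$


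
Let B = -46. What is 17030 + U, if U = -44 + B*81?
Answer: 13260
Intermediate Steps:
U = -3770 (U = -44 - 46*81 = -44 - 3726 = -3770)
17030 + U = 17030 - 3770 = 13260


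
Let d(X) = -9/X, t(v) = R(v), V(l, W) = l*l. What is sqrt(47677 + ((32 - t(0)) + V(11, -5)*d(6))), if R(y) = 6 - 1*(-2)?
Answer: sqrt(190078)/2 ≈ 217.99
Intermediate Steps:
V(l, W) = l**2
R(y) = 8 (R(y) = 6 + 2 = 8)
t(v) = 8
sqrt(47677 + ((32 - t(0)) + V(11, -5)*d(6))) = sqrt(47677 + ((32 - 1*8) + 11**2*(-9/6))) = sqrt(47677 + ((32 - 8) + 121*(-9*1/6))) = sqrt(47677 + (24 + 121*(-3/2))) = sqrt(47677 + (24 - 363/2)) = sqrt(47677 - 315/2) = sqrt(95039/2) = sqrt(190078)/2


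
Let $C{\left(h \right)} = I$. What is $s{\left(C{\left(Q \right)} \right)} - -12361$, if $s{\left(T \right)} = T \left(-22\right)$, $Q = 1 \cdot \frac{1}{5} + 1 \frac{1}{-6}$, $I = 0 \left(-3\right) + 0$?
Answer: $12361$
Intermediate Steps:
$I = 0$ ($I = 0 + 0 = 0$)
$Q = \frac{1}{30}$ ($Q = 1 \cdot \frac{1}{5} + 1 \left(- \frac{1}{6}\right) = \frac{1}{5} - \frac{1}{6} = \frac{1}{30} \approx 0.033333$)
$C{\left(h \right)} = 0$
$s{\left(T \right)} = - 22 T$
$s{\left(C{\left(Q \right)} \right)} - -12361 = \left(-22\right) 0 - -12361 = 0 + 12361 = 12361$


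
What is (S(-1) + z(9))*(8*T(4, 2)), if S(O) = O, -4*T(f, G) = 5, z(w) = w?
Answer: -80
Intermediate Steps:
T(f, G) = -5/4 (T(f, G) = -1/4*5 = -5/4)
(S(-1) + z(9))*(8*T(4, 2)) = (-1 + 9)*(8*(-5/4)) = 8*(-10) = -80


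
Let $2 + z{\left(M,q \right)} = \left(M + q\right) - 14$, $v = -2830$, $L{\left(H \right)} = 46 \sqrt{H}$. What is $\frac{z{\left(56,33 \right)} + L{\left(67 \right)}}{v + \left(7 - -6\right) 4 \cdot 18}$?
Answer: $- \frac{73}{1894} - \frac{23 \sqrt{67}}{947} \approx -0.23734$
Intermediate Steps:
$z{\left(M,q \right)} = -16 + M + q$ ($z{\left(M,q \right)} = -2 - \left(14 - M - q\right) = -2 + \left(-14 + M + q\right) = -16 + M + q$)
$\frac{z{\left(56,33 \right)} + L{\left(67 \right)}}{v + \left(7 - -6\right) 4 \cdot 18} = \frac{\left(-16 + 56 + 33\right) + 46 \sqrt{67}}{-2830 + \left(7 - -6\right) 4 \cdot 18} = \frac{73 + 46 \sqrt{67}}{-2830 + \left(7 + 6\right) 4 \cdot 18} = \frac{73 + 46 \sqrt{67}}{-2830 + 13 \cdot 4 \cdot 18} = \frac{73 + 46 \sqrt{67}}{-2830 + 52 \cdot 18} = \frac{73 + 46 \sqrt{67}}{-2830 + 936} = \frac{73 + 46 \sqrt{67}}{-1894} = \left(73 + 46 \sqrt{67}\right) \left(- \frac{1}{1894}\right) = - \frac{73}{1894} - \frac{23 \sqrt{67}}{947}$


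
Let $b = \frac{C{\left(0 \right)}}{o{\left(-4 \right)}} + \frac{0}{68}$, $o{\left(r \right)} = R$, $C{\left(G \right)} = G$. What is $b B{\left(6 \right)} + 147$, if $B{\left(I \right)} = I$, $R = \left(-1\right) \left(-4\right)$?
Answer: $147$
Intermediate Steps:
$R = 4$
$o{\left(r \right)} = 4$
$b = 0$ ($b = \frac{0}{4} + \frac{0}{68} = 0 \cdot \frac{1}{4} + 0 \cdot \frac{1}{68} = 0 + 0 = 0$)
$b B{\left(6 \right)} + 147 = 0 \cdot 6 + 147 = 0 + 147 = 147$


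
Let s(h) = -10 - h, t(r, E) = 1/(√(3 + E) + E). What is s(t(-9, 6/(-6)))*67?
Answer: -737 - 67*√2 ≈ -831.75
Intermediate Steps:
t(r, E) = 1/(E + √(3 + E))
s(t(-9, 6/(-6)))*67 = (-10 - 1/(6/(-6) + √(3 + 6/(-6))))*67 = (-10 - 1/(6*(-⅙) + √(3 + 6*(-⅙))))*67 = (-10 - 1/(-1 + √(3 - 1)))*67 = (-10 - 1/(-1 + √2))*67 = -670 - 67/(-1 + √2)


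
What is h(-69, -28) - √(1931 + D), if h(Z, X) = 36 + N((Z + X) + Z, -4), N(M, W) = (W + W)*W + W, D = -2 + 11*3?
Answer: 64 - 3*√218 ≈ 19.706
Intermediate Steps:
D = 31 (D = -2 + 33 = 31)
N(M, W) = W + 2*W² (N(M, W) = (2*W)*W + W = 2*W² + W = W + 2*W²)
h(Z, X) = 64 (h(Z, X) = 36 - 4*(1 + 2*(-4)) = 36 - 4*(1 - 8) = 36 - 4*(-7) = 36 + 28 = 64)
h(-69, -28) - √(1931 + D) = 64 - √(1931 + 31) = 64 - √1962 = 64 - 3*√218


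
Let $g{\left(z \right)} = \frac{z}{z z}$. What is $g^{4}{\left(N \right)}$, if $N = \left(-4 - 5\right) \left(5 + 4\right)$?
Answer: $\frac{1}{43046721} \approx 2.3231 \cdot 10^{-8}$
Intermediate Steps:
$N = -81$ ($N = \left(-9\right) 9 = -81$)
$g{\left(z \right)} = \frac{1}{z}$ ($g{\left(z \right)} = \frac{z}{z^{2}} = \frac{1}{z}$)
$g^{4}{\left(N \right)} = \left(\frac{1}{-81}\right)^{4} = \left(- \frac{1}{81}\right)^{4} = \frac{1}{43046721}$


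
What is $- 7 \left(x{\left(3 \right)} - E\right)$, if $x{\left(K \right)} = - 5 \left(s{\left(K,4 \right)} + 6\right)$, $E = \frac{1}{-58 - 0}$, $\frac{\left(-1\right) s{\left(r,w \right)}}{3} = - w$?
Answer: $\frac{36533}{58} \approx 629.88$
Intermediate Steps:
$s{\left(r,w \right)} = 3 w$ ($s{\left(r,w \right)} = - 3 \left(- w\right) = 3 w$)
$E = - \frac{1}{58}$ ($E = \frac{1}{-58 + 0} = \frac{1}{-58} = - \frac{1}{58} \approx -0.017241$)
$x{\left(K \right)} = -90$ ($x{\left(K \right)} = - 5 \left(3 \cdot 4 + 6\right) = - 5 \left(12 + 6\right) = \left(-5\right) 18 = -90$)
$- 7 \left(x{\left(3 \right)} - E\right) = - 7 \left(-90 - - \frac{1}{58}\right) = - 7 \left(-90 + \frac{1}{58}\right) = \left(-7\right) \left(- \frac{5219}{58}\right) = \frac{36533}{58}$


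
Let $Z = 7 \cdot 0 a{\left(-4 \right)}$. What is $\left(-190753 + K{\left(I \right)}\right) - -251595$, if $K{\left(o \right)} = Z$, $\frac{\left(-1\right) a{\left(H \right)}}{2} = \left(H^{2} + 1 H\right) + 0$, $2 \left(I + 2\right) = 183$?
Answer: $60842$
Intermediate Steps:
$I = \frac{179}{2}$ ($I = -2 + \frac{1}{2} \cdot 183 = -2 + \frac{183}{2} = \frac{179}{2} \approx 89.5$)
$a{\left(H \right)} = - 2 H - 2 H^{2}$ ($a{\left(H \right)} = - 2 \left(\left(H^{2} + 1 H\right) + 0\right) = - 2 \left(\left(H^{2} + H\right) + 0\right) = - 2 \left(\left(H + H^{2}\right) + 0\right) = - 2 \left(H + H^{2}\right) = - 2 H - 2 H^{2}$)
$Z = 0$ ($Z = 7 \cdot 0 \left(\left(-2\right) \left(-4\right) \left(1 - 4\right)\right) = 0 \left(\left(-2\right) \left(-4\right) \left(-3\right)\right) = 0 \left(-24\right) = 0$)
$K{\left(o \right)} = 0$
$\left(-190753 + K{\left(I \right)}\right) - -251595 = \left(-190753 + 0\right) - -251595 = -190753 + 251595 = 60842$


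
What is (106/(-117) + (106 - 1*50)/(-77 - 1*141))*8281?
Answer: -9446710/981 ≈ -9629.7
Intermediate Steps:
(106/(-117) + (106 - 1*50)/(-77 - 1*141))*8281 = (106*(-1/117) + (106 - 50)/(-77 - 141))*8281 = (-106/117 + 56/(-218))*8281 = (-106/117 + 56*(-1/218))*8281 = (-106/117 - 28/109)*8281 = -14830/12753*8281 = -9446710/981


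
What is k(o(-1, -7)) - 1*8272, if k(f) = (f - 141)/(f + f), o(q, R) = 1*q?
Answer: -8201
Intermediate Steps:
o(q, R) = q
k(f) = (-141 + f)/(2*f) (k(f) = (-141 + f)/((2*f)) = (-141 + f)*(1/(2*f)) = (-141 + f)/(2*f))
k(o(-1, -7)) - 1*8272 = (½)*(-141 - 1)/(-1) - 1*8272 = (½)*(-1)*(-142) - 8272 = 71 - 8272 = -8201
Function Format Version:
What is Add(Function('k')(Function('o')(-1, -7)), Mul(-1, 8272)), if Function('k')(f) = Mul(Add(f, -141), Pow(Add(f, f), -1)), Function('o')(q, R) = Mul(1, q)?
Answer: -8201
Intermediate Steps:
Function('o')(q, R) = q
Function('k')(f) = Mul(Rational(1, 2), Pow(f, -1), Add(-141, f)) (Function('k')(f) = Mul(Add(-141, f), Pow(Mul(2, f), -1)) = Mul(Add(-141, f), Mul(Rational(1, 2), Pow(f, -1))) = Mul(Rational(1, 2), Pow(f, -1), Add(-141, f)))
Add(Function('k')(Function('o')(-1, -7)), Mul(-1, 8272)) = Add(Mul(Rational(1, 2), Pow(-1, -1), Add(-141, -1)), Mul(-1, 8272)) = Add(Mul(Rational(1, 2), -1, -142), -8272) = Add(71, -8272) = -8201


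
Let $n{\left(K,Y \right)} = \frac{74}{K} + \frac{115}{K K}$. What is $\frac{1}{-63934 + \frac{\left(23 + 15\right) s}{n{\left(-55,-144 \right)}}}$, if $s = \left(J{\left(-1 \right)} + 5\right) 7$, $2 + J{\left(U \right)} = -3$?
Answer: $- \frac{1}{63934} \approx -1.5641 \cdot 10^{-5}$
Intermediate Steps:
$J{\left(U \right)} = -5$ ($J{\left(U \right)} = -2 - 3 = -5$)
$s = 0$ ($s = \left(-5 + 5\right) 7 = 0 \cdot 7 = 0$)
$n{\left(K,Y \right)} = \frac{74}{K} + \frac{115}{K^{2}}$
$\frac{1}{-63934 + \frac{\left(23 + 15\right) s}{n{\left(-55,-144 \right)}}} = \frac{1}{-63934 + \frac{\left(23 + 15\right) 0}{\frac{1}{3025} \left(115 + 74 \left(-55\right)\right)}} = \frac{1}{-63934 + \frac{38 \cdot 0}{\frac{1}{3025} \left(115 - 4070\right)}} = \frac{1}{-63934 + \frac{0}{\frac{1}{3025} \left(-3955\right)}} = \frac{1}{-63934 + \frac{0}{- \frac{791}{605}}} = \frac{1}{-63934 + 0 \left(- \frac{605}{791}\right)} = \frac{1}{-63934 + 0} = \frac{1}{-63934} = - \frac{1}{63934}$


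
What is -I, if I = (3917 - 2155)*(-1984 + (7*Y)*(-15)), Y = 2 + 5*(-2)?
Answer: 2015728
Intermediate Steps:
Y = -8 (Y = 2 - 10 = -8)
I = -2015728 (I = (3917 - 2155)*(-1984 + (7*(-8))*(-15)) = 1762*(-1984 - 56*(-15)) = 1762*(-1984 + 840) = 1762*(-1144) = -2015728)
-I = -1*(-2015728) = 2015728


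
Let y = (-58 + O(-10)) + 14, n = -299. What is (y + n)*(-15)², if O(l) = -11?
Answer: -79650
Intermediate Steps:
y = -55 (y = (-58 - 11) + 14 = -69 + 14 = -55)
(y + n)*(-15)² = (-55 - 299)*(-15)² = -354*225 = -79650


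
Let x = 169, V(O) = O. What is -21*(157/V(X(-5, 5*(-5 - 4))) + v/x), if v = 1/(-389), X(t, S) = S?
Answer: 72249674/986115 ≈ 73.267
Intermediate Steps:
v = -1/389 ≈ -0.0025707
-21*(157/V(X(-5, 5*(-5 - 4))) + v/x) = -21*(157/((5*(-5 - 4))) - 1/389/169) = -21*(157/((5*(-9))) - 1/389*1/169) = -21*(157/(-45) - 1/65741) = -21*(157*(-1/45) - 1/65741) = -21*(-157/45 - 1/65741) = -21*(-10321382/2958345) = 72249674/986115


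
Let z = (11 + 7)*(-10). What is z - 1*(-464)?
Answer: 284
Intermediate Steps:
z = -180 (z = 18*(-10) = -180)
z - 1*(-464) = -180 - 1*(-464) = -180 + 464 = 284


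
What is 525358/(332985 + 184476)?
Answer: 525358/517461 ≈ 1.0153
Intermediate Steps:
525358/(332985 + 184476) = 525358/517461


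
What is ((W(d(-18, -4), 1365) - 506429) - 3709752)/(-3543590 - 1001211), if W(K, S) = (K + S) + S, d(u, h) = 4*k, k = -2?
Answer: 4213459/4544801 ≈ 0.92709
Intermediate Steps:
d(u, h) = -8 (d(u, h) = 4*(-2) = -8)
W(K, S) = K + 2*S
((W(d(-18, -4), 1365) - 506429) - 3709752)/(-3543590 - 1001211) = (((-8 + 2*1365) - 506429) - 3709752)/(-3543590 - 1001211) = (((-8 + 2730) - 506429) - 3709752)/(-4544801) = ((2722 - 506429) - 3709752)*(-1/4544801) = (-503707 - 3709752)*(-1/4544801) = -4213459*(-1/4544801) = 4213459/4544801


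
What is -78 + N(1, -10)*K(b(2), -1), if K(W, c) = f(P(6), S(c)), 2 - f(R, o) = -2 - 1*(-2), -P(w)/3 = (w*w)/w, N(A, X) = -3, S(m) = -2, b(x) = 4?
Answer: -84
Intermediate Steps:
P(w) = -3*w (P(w) = -3*w*w/w = -3*w²/w = -3*w)
f(R, o) = 2 (f(R, o) = 2 - (-2 - 1*(-2)) = 2 - (-2 + 2) = 2 - 1*0 = 2 + 0 = 2)
K(W, c) = 2
-78 + N(1, -10)*K(b(2), -1) = -78 - 3*2 = -78 - 6 = -84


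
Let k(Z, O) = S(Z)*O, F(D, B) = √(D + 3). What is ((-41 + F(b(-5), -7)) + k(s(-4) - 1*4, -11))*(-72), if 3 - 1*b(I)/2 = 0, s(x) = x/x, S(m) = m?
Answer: 360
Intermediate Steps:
s(x) = 1
b(I) = 6 (b(I) = 6 - 2*0 = 6 + 0 = 6)
F(D, B) = √(3 + D)
k(Z, O) = O*Z (k(Z, O) = Z*O = O*Z)
((-41 + F(b(-5), -7)) + k(s(-4) - 1*4, -11))*(-72) = ((-41 + √(3 + 6)) - 11*(1 - 1*4))*(-72) = ((-41 + √9) - 11*(1 - 4))*(-72) = ((-41 + 3) - 11*(-3))*(-72) = (-38 + 33)*(-72) = -5*(-72) = 360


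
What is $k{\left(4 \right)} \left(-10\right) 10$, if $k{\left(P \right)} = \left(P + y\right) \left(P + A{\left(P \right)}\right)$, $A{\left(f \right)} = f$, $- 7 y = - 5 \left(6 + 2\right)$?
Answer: $- \frac{54400}{7} \approx -7771.4$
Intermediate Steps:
$y = \frac{40}{7}$ ($y = - \frac{\left(-5\right) \left(6 + 2\right)}{7} = - \frac{\left(-5\right) 8}{7} = \left(- \frac{1}{7}\right) \left(-40\right) = \frac{40}{7} \approx 5.7143$)
$k{\left(P \right)} = 2 P \left(\frac{40}{7} + P\right)$ ($k{\left(P \right)} = \left(P + \frac{40}{7}\right) \left(P + P\right) = \left(\frac{40}{7} + P\right) 2 P = 2 P \left(\frac{40}{7} + P\right)$)
$k{\left(4 \right)} \left(-10\right) 10 = \frac{2}{7} \cdot 4 \left(40 + 7 \cdot 4\right) \left(-10\right) 10 = \frac{2}{7} \cdot 4 \left(40 + 28\right) \left(-10\right) 10 = \frac{2}{7} \cdot 4 \cdot 68 \left(-10\right) 10 = \frac{544}{7} \left(-10\right) 10 = \left(- \frac{5440}{7}\right) 10 = - \frac{54400}{7}$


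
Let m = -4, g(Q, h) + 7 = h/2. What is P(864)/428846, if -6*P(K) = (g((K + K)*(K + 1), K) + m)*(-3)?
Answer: 421/857692 ≈ 0.00049085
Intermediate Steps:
g(Q, h) = -7 + h/2
P(K) = -11/2 + K/4 (P(K) = -((-7 + K/2) - 4)*(-3)/6 = -(-11 + K/2)*(-3)/6 = -(33 - 3*K/2)/6 = -11/2 + K/4)
P(864)/428846 = (-11/2 + (¼)*864)/428846 = (-11/2 + 216)*(1/428846) = (421/2)*(1/428846) = 421/857692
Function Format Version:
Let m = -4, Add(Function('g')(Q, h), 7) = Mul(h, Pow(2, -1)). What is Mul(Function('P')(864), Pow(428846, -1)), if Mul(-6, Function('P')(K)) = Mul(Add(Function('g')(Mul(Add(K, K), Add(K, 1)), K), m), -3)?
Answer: Rational(421, 857692) ≈ 0.00049085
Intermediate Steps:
Function('g')(Q, h) = Add(-7, Mul(Rational(1, 2), h)) (Function('g')(Q, h) = Add(-7, Mul(h, Pow(2, -1))) = Add(-7, Mul(h, Rational(1, 2))) = Add(-7, Mul(Rational(1, 2), h)))
Function('P')(K) = Add(Rational(-11, 2), Mul(Rational(1, 4), K)) (Function('P')(K) = Mul(Rational(-1, 6), Mul(Add(Add(-7, Mul(Rational(1, 2), K)), -4), -3)) = Mul(Rational(-1, 6), Mul(Add(-11, Mul(Rational(1, 2), K)), -3)) = Mul(Rational(-1, 6), Add(33, Mul(Rational(-3, 2), K))) = Add(Rational(-11, 2), Mul(Rational(1, 4), K)))
Mul(Function('P')(864), Pow(428846, -1)) = Mul(Add(Rational(-11, 2), Mul(Rational(1, 4), 864)), Pow(428846, -1)) = Mul(Add(Rational(-11, 2), 216), Rational(1, 428846)) = Mul(Rational(421, 2), Rational(1, 428846)) = Rational(421, 857692)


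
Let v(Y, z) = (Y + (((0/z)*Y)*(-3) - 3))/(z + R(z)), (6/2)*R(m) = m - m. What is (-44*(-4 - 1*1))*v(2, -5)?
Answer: 44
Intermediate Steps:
R(m) = 0 (R(m) = (m - m)/3 = (1/3)*0 = 0)
v(Y, z) = (-3 + Y)/z (v(Y, z) = (Y + (((0/z)*Y)*(-3) - 3))/(z + 0) = (Y + ((0*Y)*(-3) - 3))/z = (Y + (0*(-3) - 3))/z = (Y + (0 - 3))/z = (Y - 3)/z = (-3 + Y)/z)
(-44*(-4 - 1*1))*v(2, -5) = (-44*(-4 - 1*1))*((-3 + 2)/(-5)) = (-44*(-4 - 1))*(-1/5*(-1)) = -44*(-5)*(1/5) = 220*(1/5) = 44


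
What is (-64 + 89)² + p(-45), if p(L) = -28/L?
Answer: 28153/45 ≈ 625.62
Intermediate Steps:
(-64 + 89)² + p(-45) = (-64 + 89)² - 28/(-45) = 25² - 28*(-1/45) = 625 + 28/45 = 28153/45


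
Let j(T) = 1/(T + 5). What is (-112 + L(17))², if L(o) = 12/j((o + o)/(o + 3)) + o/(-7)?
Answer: 1418481/1225 ≈ 1157.9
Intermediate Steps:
j(T) = 1/(5 + T)
L(o) = 60 - o/7 + 24*o/(3 + o) (L(o) = 12/(1/(5 + (o + o)/(o + 3))) + o/(-7) = 12/(1/(5 + (2*o)/(3 + o))) + o*(-⅐) = 12/(1/(5 + 2*o/(3 + o))) - o/7 = 12*(5 + 2*o/(3 + o)) - o/7 = (60 + 24*o/(3 + o)) - o/7 = 60 - o/7 + 24*o/(3 + o))
(-112 + L(17))² = (-112 + (1260 - 1*17² + 585*17)/(7*(3 + 17)))² = (-112 + (⅐)*(1260 - 1*289 + 9945)/20)² = (-112 + (⅐)*(1/20)*(1260 - 289 + 9945))² = (-112 + (⅐)*(1/20)*10916)² = (-112 + 2729/35)² = (-1191/35)² = 1418481/1225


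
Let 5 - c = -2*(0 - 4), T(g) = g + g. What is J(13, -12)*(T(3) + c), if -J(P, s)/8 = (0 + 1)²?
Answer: -24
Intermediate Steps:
T(g) = 2*g
c = -3 (c = 5 - (-2)*(0 - 4) = 5 - (-2)*(-4) = 5 - 1*8 = 5 - 8 = -3)
J(P, s) = -8 (J(P, s) = -8*(0 + 1)² = -8*1² = -8*1 = -8)
J(13, -12)*(T(3) + c) = -8*(2*3 - 3) = -8*(6 - 3) = -8*3 = -24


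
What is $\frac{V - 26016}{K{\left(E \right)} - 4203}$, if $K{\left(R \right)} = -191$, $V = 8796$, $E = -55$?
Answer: $\frac{8610}{2197} \approx 3.919$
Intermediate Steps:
$\frac{V - 26016}{K{\left(E \right)} - 4203} = \frac{8796 - 26016}{-191 - 4203} = - \frac{17220}{-4394} = \left(-17220\right) \left(- \frac{1}{4394}\right) = \frac{8610}{2197}$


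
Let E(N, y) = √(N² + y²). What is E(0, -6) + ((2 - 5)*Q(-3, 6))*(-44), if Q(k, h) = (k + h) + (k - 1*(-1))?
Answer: 138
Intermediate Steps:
Q(k, h) = 1 + h + 2*k (Q(k, h) = (h + k) + (k + 1) = (h + k) + (1 + k) = 1 + h + 2*k)
E(0, -6) + ((2 - 5)*Q(-3, 6))*(-44) = √(0² + (-6)²) + ((2 - 5)*(1 + 6 + 2*(-3)))*(-44) = √(0 + 36) - 3*(1 + 6 - 6)*(-44) = √36 - 3*1*(-44) = 6 - 3*(-44) = 6 + 132 = 138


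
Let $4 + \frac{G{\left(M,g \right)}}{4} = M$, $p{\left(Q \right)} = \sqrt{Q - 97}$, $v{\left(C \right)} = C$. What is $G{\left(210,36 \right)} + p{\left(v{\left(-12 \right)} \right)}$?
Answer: $824 + i \sqrt{109} \approx 824.0 + 10.44 i$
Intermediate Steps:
$p{\left(Q \right)} = \sqrt{-97 + Q}$
$G{\left(M,g \right)} = -16 + 4 M$
$G{\left(210,36 \right)} + p{\left(v{\left(-12 \right)} \right)} = \left(-16 + 4 \cdot 210\right) + \sqrt{-97 - 12} = \left(-16 + 840\right) + \sqrt{-109} = 824 + i \sqrt{109}$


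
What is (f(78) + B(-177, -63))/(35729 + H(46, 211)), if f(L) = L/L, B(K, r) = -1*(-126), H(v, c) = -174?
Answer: 127/35555 ≈ 0.0035719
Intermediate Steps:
B(K, r) = 126
f(L) = 1
(f(78) + B(-177, -63))/(35729 + H(46, 211)) = (1 + 126)/(35729 - 174) = 127/35555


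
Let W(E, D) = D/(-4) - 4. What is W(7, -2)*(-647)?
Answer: 4529/2 ≈ 2264.5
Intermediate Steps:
W(E, D) = -4 - D/4 (W(E, D) = D*(-¼) - 4 = -D/4 - 4 = -4 - D/4)
W(7, -2)*(-647) = (-4 - ¼*(-2))*(-647) = (-4 + ½)*(-647) = -7/2*(-647) = 4529/2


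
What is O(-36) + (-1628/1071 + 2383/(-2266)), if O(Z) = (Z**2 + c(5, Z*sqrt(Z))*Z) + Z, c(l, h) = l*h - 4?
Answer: 3401106703/2426886 + 38880*I ≈ 1401.4 + 38880.0*I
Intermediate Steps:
c(l, h) = -4 + h*l (c(l, h) = h*l - 4 = -4 + h*l)
O(Z) = Z + Z**2 + Z*(-4 + 5*Z**(3/2)) (O(Z) = (Z**2 + (-4 + (Z*sqrt(Z))*5)*Z) + Z = (Z**2 + (-4 + Z**(3/2)*5)*Z) + Z = (Z**2 + (-4 + 5*Z**(3/2))*Z) + Z = (Z**2 + Z*(-4 + 5*Z**(3/2))) + Z = Z + Z**2 + Z*(-4 + 5*Z**(3/2)))
O(-36) + (-1628/1071 + 2383/(-2266)) = -36*(-3 - 36 + 5*(-36)**(3/2)) + (-1628/1071 + 2383/(-2266)) = -36*(-3 - 36 + 5*(-216*I)) + (-1628*1/1071 + 2383*(-1/2266)) = -36*(-3 - 36 - 1080*I) + (-1628/1071 - 2383/2266) = -36*(-39 - 1080*I) - 6241241/2426886 = (1404 + 38880*I) - 6241241/2426886 = 3401106703/2426886 + 38880*I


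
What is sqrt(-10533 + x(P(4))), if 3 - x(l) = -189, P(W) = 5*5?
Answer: 3*I*sqrt(1149) ≈ 101.69*I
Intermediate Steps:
P(W) = 25
x(l) = 192 (x(l) = 3 - 1*(-189) = 3 + 189 = 192)
sqrt(-10533 + x(P(4))) = sqrt(-10533 + 192) = sqrt(-10341) = 3*I*sqrt(1149)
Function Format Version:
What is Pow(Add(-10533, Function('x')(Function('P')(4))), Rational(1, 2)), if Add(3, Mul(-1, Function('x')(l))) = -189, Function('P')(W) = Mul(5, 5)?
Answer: Mul(3, I, Pow(1149, Rational(1, 2))) ≈ Mul(101.69, I)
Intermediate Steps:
Function('P')(W) = 25
Function('x')(l) = 192 (Function('x')(l) = Add(3, Mul(-1, -189)) = Add(3, 189) = 192)
Pow(Add(-10533, Function('x')(Function('P')(4))), Rational(1, 2)) = Pow(Add(-10533, 192), Rational(1, 2)) = Pow(-10341, Rational(1, 2)) = Mul(3, I, Pow(1149, Rational(1, 2)))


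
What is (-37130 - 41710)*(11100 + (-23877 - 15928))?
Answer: 2263102200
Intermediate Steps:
(-37130 - 41710)*(11100 + (-23877 - 15928)) = -78840*(11100 - 39805) = -78840*(-28705) = 2263102200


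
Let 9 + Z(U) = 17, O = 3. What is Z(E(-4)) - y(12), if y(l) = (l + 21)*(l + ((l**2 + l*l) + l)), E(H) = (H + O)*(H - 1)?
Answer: -10288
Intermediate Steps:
E(H) = (-1 + H)*(3 + H) (E(H) = (H + 3)*(H - 1) = (3 + H)*(-1 + H) = (-1 + H)*(3 + H))
Z(U) = 8 (Z(U) = -9 + 17 = 8)
y(l) = (21 + l)*(2*l + 2*l**2) (y(l) = (21 + l)*(l + ((l**2 + l**2) + l)) = (21 + l)*(l + (2*l**2 + l)) = (21 + l)*(l + (l + 2*l**2)) = (21 + l)*(2*l + 2*l**2))
Z(E(-4)) - y(12) = 8 - 2*12*(21 + 12**2 + 22*12) = 8 - 2*12*(21 + 144 + 264) = 8 - 2*12*429 = 8 - 1*10296 = 8 - 10296 = -10288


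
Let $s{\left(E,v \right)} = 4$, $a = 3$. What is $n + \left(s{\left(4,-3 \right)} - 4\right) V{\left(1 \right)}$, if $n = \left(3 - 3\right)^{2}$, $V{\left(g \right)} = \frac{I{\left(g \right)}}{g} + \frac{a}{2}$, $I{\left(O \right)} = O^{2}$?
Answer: $0$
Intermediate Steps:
$V{\left(g \right)} = \frac{3}{2} + g$ ($V{\left(g \right)} = \frac{g^{2}}{g} + \frac{3}{2} = g + 3 \cdot \frac{1}{2} = g + \frac{3}{2} = \frac{3}{2} + g$)
$n = 0$ ($n = 0^{2} = 0$)
$n + \left(s{\left(4,-3 \right)} - 4\right) V{\left(1 \right)} = 0 + \left(4 - 4\right) \left(\frac{3}{2} + 1\right) = 0 + 0 \cdot \frac{5}{2} = 0 + 0 = 0$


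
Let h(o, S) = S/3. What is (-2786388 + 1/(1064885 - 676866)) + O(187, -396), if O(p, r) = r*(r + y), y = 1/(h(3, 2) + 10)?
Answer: -8162706424579/3104152 ≈ -2.6296e+6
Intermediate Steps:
h(o, S) = S/3 (h(o, S) = S*(⅓) = S/3)
y = 3/32 (y = 1/((⅓)*2 + 10) = 1/(⅔ + 10) = 1/(32/3) = 3/32 ≈ 0.093750)
O(p, r) = r*(3/32 + r) (O(p, r) = r*(r + 3/32) = r*(3/32 + r))
(-2786388 + 1/(1064885 - 676866)) + O(187, -396) = (-2786388 + 1/(1064885 - 676866)) + (1/32)*(-396)*(3 + 32*(-396)) = (-2786388 + 1/388019) + (1/32)*(-396)*(3 - 12672) = (-2786388 + 1/388019) + (1/32)*(-396)*(-12669) = -1081171485371/388019 + 1254231/8 = -8162706424579/3104152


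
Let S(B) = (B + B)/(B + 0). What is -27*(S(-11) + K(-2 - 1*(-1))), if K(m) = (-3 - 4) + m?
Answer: 162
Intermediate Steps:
K(m) = -7 + m
S(B) = 2 (S(B) = (2*B)/B = 2)
-27*(S(-11) + K(-2 - 1*(-1))) = -27*(2 + (-7 + (-2 - 1*(-1)))) = -27*(2 + (-7 + (-2 + 1))) = -27*(2 + (-7 - 1)) = -27*(2 - 8) = -27*(-6) = 162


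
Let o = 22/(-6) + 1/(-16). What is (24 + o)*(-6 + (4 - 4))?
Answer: -973/8 ≈ -121.63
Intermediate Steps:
o = -179/48 (o = 22*(-⅙) + 1*(-1/16) = -11/3 - 1/16 = -179/48 ≈ -3.7292)
(24 + o)*(-6 + (4 - 4)) = (24 - 179/48)*(-6 + (4 - 4)) = 973*(-6 + 0)/48 = (973/48)*(-6) = -973/8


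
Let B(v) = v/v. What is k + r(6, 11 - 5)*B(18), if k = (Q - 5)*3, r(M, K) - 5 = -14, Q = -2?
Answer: -30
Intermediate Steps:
r(M, K) = -9 (r(M, K) = 5 - 14 = -9)
k = -21 (k = (-2 - 5)*3 = -7*3 = -21)
B(v) = 1
k + r(6, 11 - 5)*B(18) = -21 - 9*1 = -21 - 9 = -30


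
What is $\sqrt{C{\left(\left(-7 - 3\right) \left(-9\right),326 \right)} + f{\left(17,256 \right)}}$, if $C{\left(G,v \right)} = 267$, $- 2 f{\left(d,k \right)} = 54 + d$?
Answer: $\frac{\sqrt{926}}{2} \approx 15.215$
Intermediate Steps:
$f{\left(d,k \right)} = -27 - \frac{d}{2}$ ($f{\left(d,k \right)} = - \frac{54 + d}{2} = -27 - \frac{d}{2}$)
$\sqrt{C{\left(\left(-7 - 3\right) \left(-9\right),326 \right)} + f{\left(17,256 \right)}} = \sqrt{267 - \frac{71}{2}} = \sqrt{\frac{463}{2}} = \frac{\sqrt{926}}{2}$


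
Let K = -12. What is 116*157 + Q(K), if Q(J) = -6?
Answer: 18206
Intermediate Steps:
116*157 + Q(K) = 116*157 - 6 = 18212 - 6 = 18206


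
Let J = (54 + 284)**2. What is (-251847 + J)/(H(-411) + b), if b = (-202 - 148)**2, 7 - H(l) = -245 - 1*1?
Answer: -137603/122753 ≈ -1.1210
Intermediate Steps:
H(l) = 253 (H(l) = 7 - (-245 - 1*1) = 7 - (-245 - 1) = 7 - 1*(-246) = 7 + 246 = 253)
b = 122500 (b = (-350)**2 = 122500)
J = 114244 (J = 338**2 = 114244)
(-251847 + J)/(H(-411) + b) = (-251847 + 114244)/(253 + 122500) = -137603/122753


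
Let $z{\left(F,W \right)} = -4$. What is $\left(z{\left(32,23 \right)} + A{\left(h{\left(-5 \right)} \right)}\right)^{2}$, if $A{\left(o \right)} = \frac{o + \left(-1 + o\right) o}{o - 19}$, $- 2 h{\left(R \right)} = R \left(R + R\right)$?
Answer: $\frac{641601}{1936} \approx 331.41$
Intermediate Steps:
$h{\left(R \right)} = - R^{2}$ ($h{\left(R \right)} = - \frac{R \left(R + R\right)}{2} = - \frac{R 2 R}{2} = - \frac{2 R^{2}}{2} = - R^{2}$)
$A{\left(o \right)} = \frac{o + o \left(-1 + o\right)}{-19 + o}$
$\left(z{\left(32,23 \right)} + A{\left(h{\left(-5 \right)} \right)}\right)^{2} = \left(-4 + \frac{\left(- \left(-5\right)^{2}\right)^{2}}{-19 - \left(-5\right)^{2}}\right)^{2} = \left(-4 + \frac{\left(\left(-1\right) 25\right)^{2}}{-19 - 25}\right)^{2} = \left(-4 + \frac{\left(-25\right)^{2}}{-19 - 25}\right)^{2} = \left(-4 + \frac{625}{-44}\right)^{2} = \left(-4 + 625 \left(- \frac{1}{44}\right)\right)^{2} = \left(-4 - \frac{625}{44}\right)^{2} = \left(- \frac{801}{44}\right)^{2} = \frac{641601}{1936}$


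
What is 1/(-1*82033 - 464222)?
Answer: -1/546255 ≈ -1.8306e-6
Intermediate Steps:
1/(-1*82033 - 464222) = 1/(-82033 - 464222) = 1/(-546255) = -1/546255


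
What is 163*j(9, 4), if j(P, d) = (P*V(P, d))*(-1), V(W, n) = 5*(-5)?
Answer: 36675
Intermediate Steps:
V(W, n) = -25
j(P, d) = 25*P (j(P, d) = (P*(-25))*(-1) = -25*P*(-1) = 25*P)
163*j(9, 4) = 163*(25*9) = 163*225 = 36675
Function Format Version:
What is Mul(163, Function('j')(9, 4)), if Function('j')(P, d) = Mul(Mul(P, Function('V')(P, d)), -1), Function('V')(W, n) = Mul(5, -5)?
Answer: 36675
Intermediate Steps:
Function('V')(W, n) = -25
Function('j')(P, d) = Mul(25, P) (Function('j')(P, d) = Mul(Mul(P, -25), -1) = Mul(Mul(-25, P), -1) = Mul(25, P))
Mul(163, Function('j')(9, 4)) = Mul(163, Mul(25, 9)) = Mul(163, 225) = 36675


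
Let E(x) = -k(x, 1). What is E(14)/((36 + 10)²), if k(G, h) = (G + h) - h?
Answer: -7/1058 ≈ -0.0066163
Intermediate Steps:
k(G, h) = G
E(x) = -x
E(14)/((36 + 10)²) = (-1*14)/((36 + 10)²) = -14/(46²) = -14/2116 = -14*1/2116 = -7/1058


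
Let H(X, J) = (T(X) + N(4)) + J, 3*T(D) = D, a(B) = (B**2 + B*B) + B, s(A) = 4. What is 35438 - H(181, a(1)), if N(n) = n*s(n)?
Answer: 106076/3 ≈ 35359.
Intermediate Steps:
a(B) = B + 2*B**2 (a(B) = (B**2 + B**2) + B = 2*B**2 + B = B + 2*B**2)
T(D) = D/3
N(n) = 4*n (N(n) = n*4 = 4*n)
H(X, J) = 16 + J + X/3 (H(X, J) = (X/3 + 4*4) + J = (X/3 + 16) + J = (16 + X/3) + J = 16 + J + X/3)
35438 - H(181, a(1)) = 35438 - (16 + 1*(1 + 2*1) + (1/3)*181) = 35438 - (16 + 1*(1 + 2) + 181/3) = 35438 - (16 + 1*3 + 181/3) = 35438 - (16 + 3 + 181/3) = 35438 - 1*238/3 = 35438 - 238/3 = 106076/3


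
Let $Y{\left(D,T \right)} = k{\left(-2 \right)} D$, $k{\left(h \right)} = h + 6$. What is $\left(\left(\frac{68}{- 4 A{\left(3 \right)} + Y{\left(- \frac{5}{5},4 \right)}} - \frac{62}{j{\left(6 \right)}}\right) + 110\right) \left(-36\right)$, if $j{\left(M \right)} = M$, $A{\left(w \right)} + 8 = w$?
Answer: $-3741$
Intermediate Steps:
$k{\left(h \right)} = 6 + h$
$A{\left(w \right)} = -8 + w$
$Y{\left(D,T \right)} = 4 D$ ($Y{\left(D,T \right)} = \left(6 - 2\right) D = 4 D$)
$\left(\left(\frac{68}{- 4 A{\left(3 \right)} + Y{\left(- \frac{5}{5},4 \right)}} - \frac{62}{j{\left(6 \right)}}\right) + 110\right) \left(-36\right) = \left(\left(\frac{68}{- 4 \left(-8 + 3\right) + 4 \left(- \frac{5}{5}\right)} - \frac{62}{6}\right) + 110\right) \left(-36\right) = \left(\left(\frac{68}{\left(-4\right) \left(-5\right) + 4 \left(\left(-5\right) \frac{1}{5}\right)} - \frac{31}{3}\right) + 110\right) \left(-36\right) = \left(\left(\frac{68}{20 + 4 \left(-1\right)} - \frac{31}{3}\right) + 110\right) \left(-36\right) = \left(\left(\frac{68}{20 - 4} - \frac{31}{3}\right) + 110\right) \left(-36\right) = \left(\left(\frac{68}{16} - \frac{31}{3}\right) + 110\right) \left(-36\right) = \left(\left(68 \cdot \frac{1}{16} - \frac{31}{3}\right) + 110\right) \left(-36\right) = \left(\left(\frac{17}{4} - \frac{31}{3}\right) + 110\right) \left(-36\right) = \left(- \frac{73}{12} + 110\right) \left(-36\right) = \frac{1247}{12} \left(-36\right) = -3741$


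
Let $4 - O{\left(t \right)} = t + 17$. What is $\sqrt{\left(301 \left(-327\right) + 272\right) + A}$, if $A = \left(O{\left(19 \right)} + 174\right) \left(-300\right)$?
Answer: $i \sqrt{140755} \approx 375.17 i$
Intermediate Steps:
$O{\left(t \right)} = -13 - t$ ($O{\left(t \right)} = 4 - \left(t + 17\right) = 4 - \left(17 + t\right) = -13 - t$)
$A = -42600$ ($A = \left(\left(-13 - 19\right) + 174\right) \left(-300\right) = \left(-32 + 174\right) \left(-300\right) = 142 \left(-300\right) = -42600$)
$\sqrt{\left(301 \left(-327\right) + 272\right) + A} = \sqrt{\left(301 \left(-327\right) + 272\right) - 42600} = \sqrt{\left(-98427 + 272\right) - 42600} = \sqrt{-98155 - 42600} = \sqrt{-140755} = i \sqrt{140755}$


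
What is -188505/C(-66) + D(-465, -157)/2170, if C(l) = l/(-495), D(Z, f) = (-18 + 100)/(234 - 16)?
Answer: -167201578667/118265 ≈ -1.4138e+6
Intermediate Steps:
D(Z, f) = 41/109 (D(Z, f) = 82/218 = 82*(1/218) = 41/109)
C(l) = -l/495 (C(l) = l*(-1/495) = -l/495)
-188505/C(-66) + D(-465, -157)/2170 = -188505/((-1/495*(-66))) + (41/109)/2170 = -188505/2/15 + (41/109)*(1/2170) = -188505*15/2 + 41/236530 = -2827575/2 + 41/236530 = -167201578667/118265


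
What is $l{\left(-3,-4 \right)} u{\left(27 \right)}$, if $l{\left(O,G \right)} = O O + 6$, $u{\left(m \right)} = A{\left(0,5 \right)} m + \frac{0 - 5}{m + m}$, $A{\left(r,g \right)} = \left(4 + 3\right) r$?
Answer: $- \frac{25}{18} \approx -1.3889$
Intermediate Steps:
$A{\left(r,g \right)} = 7 r$
$u{\left(m \right)} = - \frac{5}{2 m}$ ($u{\left(m \right)} = 7 \cdot 0 m + \frac{0 - 5}{m + m} = 0 m - \frac{5}{2 m} = 0 - 5 \frac{1}{2 m} = 0 - \frac{5}{2 m} = - \frac{5}{2 m}$)
$l{\left(O,G \right)} = 6 + O^{2}$ ($l{\left(O,G \right)} = O^{2} + 6 = 6 + O^{2}$)
$l{\left(-3,-4 \right)} u{\left(27 \right)} = \left(6 + \left(-3\right)^{2}\right) \left(- \frac{5}{2 \cdot 27}\right) = \left(6 + 9\right) \left(\left(- \frac{5}{2}\right) \frac{1}{27}\right) = 15 \left(- \frac{5}{54}\right) = - \frac{25}{18}$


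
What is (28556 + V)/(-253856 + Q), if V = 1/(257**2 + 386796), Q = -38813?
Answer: -12931441821/132533693305 ≈ -0.097571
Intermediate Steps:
V = 1/452845 (V = 1/(66049 + 386796) = 1/452845 ≈ 2.2083e-6)
(28556 + V)/(-253856 + Q) = (28556 + 1/452845)/(-253856 - 38813) = (12931441821/452845)/(-292669) = (12931441821/452845)*(-1/292669) = -12931441821/132533693305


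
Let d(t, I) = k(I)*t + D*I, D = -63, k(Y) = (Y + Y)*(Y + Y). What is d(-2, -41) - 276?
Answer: -11141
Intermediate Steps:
k(Y) = 4*Y**2 (k(Y) = (2*Y)*(2*Y) = 4*Y**2)
d(t, I) = -63*I + 4*t*I**2 (d(t, I) = (4*I**2)*t - 63*I = 4*t*I**2 - 63*I = -63*I + 4*t*I**2)
d(-2, -41) - 276 = -41*(-63 + 4*(-41)*(-2)) - 276 = -41*(-63 + 328) - 276 = -41*265 - 276 = -10865 - 276 = -11141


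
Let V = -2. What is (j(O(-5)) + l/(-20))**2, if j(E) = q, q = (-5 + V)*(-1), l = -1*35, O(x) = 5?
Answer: 1225/16 ≈ 76.563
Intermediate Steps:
l = -35
q = 7 (q = (-5 - 2)*(-1) = -7*(-1) = 7)
j(E) = 7
(j(O(-5)) + l/(-20))**2 = (7 - 35/(-20))**2 = (7 - 35*(-1/20))**2 = (7 + 7/4)**2 = (35/4)**2 = 1225/16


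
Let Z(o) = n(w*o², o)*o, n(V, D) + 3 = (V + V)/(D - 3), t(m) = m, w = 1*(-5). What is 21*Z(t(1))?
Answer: 42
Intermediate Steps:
w = -5
n(V, D) = -3 + 2*V/(-3 + D) (n(V, D) = -3 + (V + V)/(D - 3) = -3 + (2*V)/(-3 + D) = -3 + 2*V/(-3 + D))
Z(o) = o*(9 - 10*o² - 3*o)/(-3 + o) (Z(o) = ((9 - 3*o + 2*(-5*o²))/(-3 + o))*o = ((9 - 3*o - 10*o²)/(-3 + o))*o = ((9 - 10*o² - 3*o)/(-3 + o))*o = o*(9 - 10*o² - 3*o)/(-3 + o))
21*Z(t(1)) = 21*(1*(9 - 10*1² - 3*1)/(-3 + 1)) = 21*(1*(9 - 10*1 - 3)/(-2)) = 21*(1*(-½)*(9 - 10 - 3)) = 21*(1*(-½)*(-4)) = 21*2 = 42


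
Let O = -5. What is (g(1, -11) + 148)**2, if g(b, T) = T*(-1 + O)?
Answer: 45796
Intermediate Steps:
g(b, T) = -6*T (g(b, T) = T*(-1 - 5) = T*(-6) = -6*T)
(g(1, -11) + 148)**2 = (-6*(-11) + 148)**2 = (66 + 148)**2 = 214**2 = 45796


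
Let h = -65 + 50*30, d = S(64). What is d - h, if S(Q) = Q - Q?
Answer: -1435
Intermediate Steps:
S(Q) = 0
d = 0
h = 1435 (h = -65 + 1500 = 1435)
d - h = 0 - 1*1435 = 0 - 1435 = -1435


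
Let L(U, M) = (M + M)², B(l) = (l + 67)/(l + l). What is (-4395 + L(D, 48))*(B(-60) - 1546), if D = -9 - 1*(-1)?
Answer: -298141889/40 ≈ -7.4535e+6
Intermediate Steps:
D = -8 (D = -9 + 1 = -8)
B(l) = (67 + l)/(2*l) (B(l) = (67 + l)/((2*l)) = (67 + l)*(1/(2*l)) = (67 + l)/(2*l))
L(U, M) = 4*M² (L(U, M) = (2*M)² = 4*M²)
(-4395 + L(D, 48))*(B(-60) - 1546) = (-4395 + 4*48²)*((½)*(67 - 60)/(-60) - 1546) = (-4395 + 4*2304)*((½)*(-1/60)*7 - 1546) = (-4395 + 9216)*(-7/120 - 1546) = 4821*(-185527/120) = -298141889/40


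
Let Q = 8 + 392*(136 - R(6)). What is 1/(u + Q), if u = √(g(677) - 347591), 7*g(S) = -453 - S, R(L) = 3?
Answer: 365008/19035411419 - I*√17039869/19035411419 ≈ 1.9175e-5 - 2.1686e-7*I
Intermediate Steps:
g(S) = -453/7 - S/7 (g(S) = (-453 - S)/7 = -453/7 - S/7)
u = I*√17039869/7 (u = √((-453/7 - ⅐*677) - 347591) = √((-453/7 - 677/7) - 347591) = √(-1130/7 - 347591) = √(-2434267/7) = I*√17039869/7 ≈ 589.71*I)
Q = 52144 (Q = 8 + 392*(136 - 1*3) = 8 + 392*(136 - 3) = 8 + 392*133 = 8 + 52136 = 52144)
1/(u + Q) = 1/(I*√17039869/7 + 52144) = 1/(52144 + I*√17039869/7)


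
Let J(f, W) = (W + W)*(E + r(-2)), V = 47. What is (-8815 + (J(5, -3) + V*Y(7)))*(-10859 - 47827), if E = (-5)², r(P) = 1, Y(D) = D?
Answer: 507164412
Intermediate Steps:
E = 25
J(f, W) = 52*W (J(f, W) = (W + W)*(25 + 1) = (2*W)*26 = 52*W)
(-8815 + (J(5, -3) + V*Y(7)))*(-10859 - 47827) = (-8815 + (52*(-3) + 47*7))*(-10859 - 47827) = (-8815 + (-156 + 329))*(-58686) = (-8815 + 173)*(-58686) = -8642*(-58686) = 507164412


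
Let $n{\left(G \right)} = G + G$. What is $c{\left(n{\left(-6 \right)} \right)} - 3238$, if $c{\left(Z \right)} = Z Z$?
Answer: $-3094$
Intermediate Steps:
$n{\left(G \right)} = 2 G$
$c{\left(Z \right)} = Z^{2}$
$c{\left(n{\left(-6 \right)} \right)} - 3238 = \left(2 \left(-6\right)\right)^{2} - 3238 = \left(-12\right)^{2} - 3238 = 144 - 3238 = -3094$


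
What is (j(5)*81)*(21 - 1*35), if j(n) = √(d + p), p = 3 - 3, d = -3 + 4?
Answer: -1134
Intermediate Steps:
d = 1
p = 0
j(n) = 1 (j(n) = √(1 + 0) = √1 = 1)
(j(5)*81)*(21 - 1*35) = (1*81)*(21 - 1*35) = 81*(21 - 35) = 81*(-14) = -1134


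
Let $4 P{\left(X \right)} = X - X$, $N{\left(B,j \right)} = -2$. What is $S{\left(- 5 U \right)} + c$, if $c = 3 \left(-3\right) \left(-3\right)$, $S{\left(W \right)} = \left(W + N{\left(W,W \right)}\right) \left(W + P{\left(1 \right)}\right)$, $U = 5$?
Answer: $702$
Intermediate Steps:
$P{\left(X \right)} = 0$ ($P{\left(X \right)} = \frac{X - X}{4} = \frac{1}{4} \cdot 0 = 0$)
$S{\left(W \right)} = W \left(-2 + W\right)$ ($S{\left(W \right)} = \left(W - 2\right) \left(W + 0\right) = \left(-2 + W\right) W = W \left(-2 + W\right)$)
$c = 27$ ($c = \left(-9\right) \left(-3\right) = 27$)
$S{\left(- 5 U \right)} + c = \left(-5\right) 5 \left(-2 - 25\right) + 27 = - 25 \left(-2 - 25\right) + 27 = \left(-25\right) \left(-27\right) + 27 = 675 + 27 = 702$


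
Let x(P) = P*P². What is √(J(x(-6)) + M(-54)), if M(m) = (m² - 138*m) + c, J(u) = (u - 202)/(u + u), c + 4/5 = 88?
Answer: √338779830/180 ≈ 102.26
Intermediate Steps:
c = 436/5 (c = -⅘ + 88 = 436/5 ≈ 87.200)
x(P) = P³
J(u) = (-202 + u)/(2*u) (J(u) = (-202 + u)/((2*u)) = (-202 + u)*(1/(2*u)) = (-202 + u)/(2*u))
M(m) = 436/5 + m² - 138*m (M(m) = (m² - 138*m) + 436/5 = 436/5 + m² - 138*m)
√(J(x(-6)) + M(-54)) = √((-202 + (-6)³)/(2*((-6)³)) + (436/5 + (-54)² - 138*(-54))) = √((½)*(-202 - 216)/(-216) + (436/5 + 2916 + 7452)) = √((½)*(-1/216)*(-418) + 52276/5) = √(209/216 + 52276/5) = √(11292661/1080) = √338779830/180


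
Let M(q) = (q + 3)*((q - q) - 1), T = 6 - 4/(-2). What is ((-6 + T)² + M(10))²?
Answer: 81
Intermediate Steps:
T = 8 (T = 6 - 4*(-1)/2 = 6 - 1*(-2) = 6 + 2 = 8)
M(q) = -3 - q (M(q) = (3 + q)*(0 - 1) = (3 + q)*(-1) = -3 - q)
((-6 + T)² + M(10))² = ((-6 + 8)² + (-3 - 1*10))² = (2² + (-3 - 10))² = (4 - 13)² = (-9)² = 81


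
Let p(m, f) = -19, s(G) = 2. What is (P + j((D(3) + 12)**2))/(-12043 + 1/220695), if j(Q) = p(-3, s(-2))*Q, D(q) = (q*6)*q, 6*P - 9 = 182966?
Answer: 23070646085/5315659768 ≈ 4.3401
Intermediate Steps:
P = 182975/6 (P = 3/2 + (1/6)*182966 = 3/2 + 91483/3 = 182975/6 ≈ 30496.)
D(q) = 6*q**2 (D(q) = (6*q)*q = 6*q**2)
j(Q) = -19*Q
(P + j((D(3) + 12)**2))/(-12043 + 1/220695) = (182975/6 - 19*(6*3**2 + 12)**2)/(-12043 + 1/220695) = (182975/6 - 19*(6*9 + 12)**2)/(-12043 + 1/220695) = (182975/6 - 19*(54 + 12)**2)/(-2657829884/220695) = (182975/6 - 19*66**2)*(-220695/2657829884) = (182975/6 - 19*4356)*(-220695/2657829884) = (182975/6 - 82764)*(-220695/2657829884) = -313609/6*(-220695/2657829884) = 23070646085/5315659768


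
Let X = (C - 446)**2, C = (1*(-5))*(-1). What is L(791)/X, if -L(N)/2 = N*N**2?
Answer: -2885794/567 ≈ -5089.6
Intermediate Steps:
L(N) = -2*N**3 (L(N) = -2*N*N**2 = -2*N**3)
C = 5 (C = -5*(-1) = 5)
X = 194481 (X = (5 - 446)**2 = (-441)**2 = 194481)
L(791)/X = -2*791**3/194481 = -2*494913671*(1/194481) = -989827342*1/194481 = -2885794/567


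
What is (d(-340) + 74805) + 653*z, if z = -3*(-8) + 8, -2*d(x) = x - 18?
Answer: 95880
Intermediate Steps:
d(x) = 9 - x/2 (d(x) = -(x - 18)/2 = -(-18 + x)/2 = 9 - x/2)
z = 32 (z = 24 + 8 = 32)
(d(-340) + 74805) + 653*z = ((9 - 1/2*(-340)) + 74805) + 653*32 = ((9 + 170) + 74805) + 20896 = (179 + 74805) + 20896 = 74984 + 20896 = 95880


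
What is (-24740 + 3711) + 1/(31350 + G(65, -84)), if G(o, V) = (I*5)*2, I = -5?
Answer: -658207699/31300 ≈ -21029.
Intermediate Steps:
G(o, V) = -50 (G(o, V) = -5*5*2 = -25*2 = -50)
(-24740 + 3711) + 1/(31350 + G(65, -84)) = (-24740 + 3711) + 1/(31350 - 50) = -21029 + 1/31300 = -658207699/31300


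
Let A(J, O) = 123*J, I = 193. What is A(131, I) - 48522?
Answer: -32409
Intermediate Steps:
A(131, I) - 48522 = 123*131 - 48522 = 16113 - 48522 = -32409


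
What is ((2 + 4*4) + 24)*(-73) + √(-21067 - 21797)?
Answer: -3066 + 4*I*√2679 ≈ -3066.0 + 207.04*I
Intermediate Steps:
((2 + 4*4) + 24)*(-73) + √(-21067 - 21797) = ((2 + 16) + 24)*(-73) + √(-42864) = (18 + 24)*(-73) + 4*I*√2679 = 42*(-73) + 4*I*√2679 = -3066 + 4*I*√2679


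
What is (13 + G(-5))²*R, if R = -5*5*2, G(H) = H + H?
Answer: -450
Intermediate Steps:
G(H) = 2*H
R = -50 (R = -25*2 = -50)
(13 + G(-5))²*R = (13 + 2*(-5))²*(-50) = (13 - 10)²*(-50) = 3²*(-50) = 9*(-50) = -450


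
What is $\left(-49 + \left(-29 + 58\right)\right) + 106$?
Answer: $86$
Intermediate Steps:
$\left(-49 + \left(-29 + 58\right)\right) + 106 = \left(-49 + 29\right) + 106 = -20 + 106 = 86$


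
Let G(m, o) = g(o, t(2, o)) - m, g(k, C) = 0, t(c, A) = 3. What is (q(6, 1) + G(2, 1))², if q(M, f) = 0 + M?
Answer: 16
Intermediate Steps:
q(M, f) = M
G(m, o) = -m (G(m, o) = 0 - m = -m)
(q(6, 1) + G(2, 1))² = (6 - 1*2)² = (6 - 2)² = 4² = 16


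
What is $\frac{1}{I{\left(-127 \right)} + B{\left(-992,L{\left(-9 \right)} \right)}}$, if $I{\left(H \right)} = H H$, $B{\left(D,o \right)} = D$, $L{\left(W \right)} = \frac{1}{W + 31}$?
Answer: $\frac{1}{15137} \approx 6.6063 \cdot 10^{-5}$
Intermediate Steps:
$L{\left(W \right)} = \frac{1}{31 + W}$
$I{\left(H \right)} = H^{2}$
$\frac{1}{I{\left(-127 \right)} + B{\left(-992,L{\left(-9 \right)} \right)}} = \frac{1}{\left(-127\right)^{2} - 992} = \frac{1}{16129 - 992} = \frac{1}{15137}$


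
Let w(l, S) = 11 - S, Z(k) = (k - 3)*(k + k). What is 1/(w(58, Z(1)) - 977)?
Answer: -1/962 ≈ -0.0010395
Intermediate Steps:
Z(k) = 2*k*(-3 + k) (Z(k) = (-3 + k)*(2*k) = 2*k*(-3 + k))
1/(w(58, Z(1)) - 977) = 1/((11 - 2*(-3 + 1)) - 977) = 1/((11 - 2*(-2)) - 977) = 1/((11 - 1*(-4)) - 977) = 1/((11 + 4) - 977) = 1/(15 - 977) = 1/(-962) = -1/962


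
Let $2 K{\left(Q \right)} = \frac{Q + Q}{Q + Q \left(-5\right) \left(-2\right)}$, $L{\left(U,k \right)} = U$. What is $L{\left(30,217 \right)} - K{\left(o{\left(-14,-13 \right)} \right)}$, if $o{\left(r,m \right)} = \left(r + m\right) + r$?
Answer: $\frac{329}{11} \approx 29.909$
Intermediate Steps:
$o{\left(r,m \right)} = m + 2 r$ ($o{\left(r,m \right)} = \left(m + r\right) + r = m + 2 r$)
$K{\left(Q \right)} = \frac{1}{11}$ ($K{\left(Q \right)} = \frac{\left(Q + Q\right) \frac{1}{Q + Q \left(-5\right) \left(-2\right)}}{2} = \frac{2 Q \frac{1}{Q + - 5 Q \left(-2\right)}}{2} = \frac{2 Q \frac{1}{Q + 10 Q}}{2} = \frac{2 Q \frac{1}{11 Q}}{2} = \frac{1}{2} \cdot \frac{2}{11} = \frac{1}{11}$)
$L{\left(30,217 \right)} - K{\left(o{\left(-14,-13 \right)} \right)} = 30 - \frac{1}{11} = \frac{329}{11}$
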